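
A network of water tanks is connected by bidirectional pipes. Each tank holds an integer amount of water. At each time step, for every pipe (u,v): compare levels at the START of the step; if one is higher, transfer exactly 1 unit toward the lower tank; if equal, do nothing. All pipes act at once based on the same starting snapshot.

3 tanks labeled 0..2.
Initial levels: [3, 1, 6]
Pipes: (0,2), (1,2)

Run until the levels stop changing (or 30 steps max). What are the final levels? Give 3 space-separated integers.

Step 1: flows [2->0,2->1] -> levels [4 2 4]
Step 2: flows [0=2,2->1] -> levels [4 3 3]
Step 3: flows [0->2,1=2] -> levels [3 3 4]
Step 4: flows [2->0,2->1] -> levels [4 4 2]
Step 5: flows [0->2,1->2] -> levels [3 3 4]
  -> period-2 cycle: step 5 state = step 3 state; never stabilizes
  -> state at step 30: (30-3) mod 2 = 1, same as step 4 -> [4 4 2]

Answer: 4 4 2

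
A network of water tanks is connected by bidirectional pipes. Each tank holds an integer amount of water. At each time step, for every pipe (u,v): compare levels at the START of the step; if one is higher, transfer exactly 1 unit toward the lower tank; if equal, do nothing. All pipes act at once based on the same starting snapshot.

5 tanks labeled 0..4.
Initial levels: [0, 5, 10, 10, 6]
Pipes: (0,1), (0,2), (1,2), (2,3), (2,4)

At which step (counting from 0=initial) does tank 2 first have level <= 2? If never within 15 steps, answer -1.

Step 1: flows [1->0,2->0,2->1,2=3,2->4] -> levels [2 5 7 10 7]
Step 2: flows [1->0,2->0,2->1,3->2,2=4] -> levels [4 5 6 9 7]
Step 3: flows [1->0,2->0,2->1,3->2,4->2] -> levels [6 5 6 8 6]
Step 4: flows [0->1,0=2,2->1,3->2,2=4] -> levels [5 7 6 7 6]
Step 5: flows [1->0,2->0,1->2,3->2,2=4] -> levels [7 5 7 6 6]
Step 6: flows [0->1,0=2,2->1,2->3,2->4] -> levels [6 7 4 7 7]
Step 7: flows [1->0,0->2,1->2,3->2,4->2] -> levels [6 5 8 6 6]
Step 8: flows [0->1,2->0,2->1,2->3,2->4] -> levels [6 7 4 7 7]
  -> period-2 cycle (repeats step 6); tank 2 never drops to <=2
Tank 2 never reaches <=2 within 15 steps

Answer: -1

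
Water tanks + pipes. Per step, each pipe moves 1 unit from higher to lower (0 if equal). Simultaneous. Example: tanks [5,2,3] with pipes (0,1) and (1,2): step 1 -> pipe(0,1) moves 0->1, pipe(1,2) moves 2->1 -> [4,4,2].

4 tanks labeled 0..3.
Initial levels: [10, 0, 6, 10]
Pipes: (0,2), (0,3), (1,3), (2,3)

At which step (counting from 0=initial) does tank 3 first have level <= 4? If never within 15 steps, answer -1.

Step 1: flows [0->2,0=3,3->1,3->2] -> levels [9 1 8 8]
Step 2: flows [0->2,0->3,3->1,2=3] -> levels [7 2 9 8]
Step 3: flows [2->0,3->0,3->1,2->3] -> levels [9 3 7 7]
Step 4: flows [0->2,0->3,3->1,2=3] -> levels [7 4 8 7]
Step 5: flows [2->0,0=3,3->1,2->3] -> levels [8 5 6 7]
Step 6: flows [0->2,0->3,3->1,3->2] -> levels [6 6 8 6]
Step 7: flows [2->0,0=3,1=3,2->3] -> levels [7 6 6 7]
Step 8: flows [0->2,0=3,3->1,3->2] -> levels [6 7 8 5]
Step 9: flows [2->0,0->3,1->3,2->3] -> levels [6 6 6 8]
Step 10: flows [0=2,3->0,3->1,3->2] -> levels [7 7 7 5]
Step 11: flows [0=2,0->3,1->3,2->3] -> levels [6 6 6 8]
  -> period-2 cycle (repeats step 9); tank 3 never drops to <=4
Tank 3 never reaches <=4 within 15 steps

Answer: -1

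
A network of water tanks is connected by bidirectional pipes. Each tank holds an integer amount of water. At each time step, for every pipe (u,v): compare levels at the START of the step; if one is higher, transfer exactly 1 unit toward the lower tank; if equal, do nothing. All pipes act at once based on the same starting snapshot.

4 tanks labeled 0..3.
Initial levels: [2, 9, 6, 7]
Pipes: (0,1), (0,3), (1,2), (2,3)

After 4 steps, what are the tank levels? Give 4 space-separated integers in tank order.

Answer: 6 7 6 5

Derivation:
Step 1: flows [1->0,3->0,1->2,3->2] -> levels [4 7 8 5]
Step 2: flows [1->0,3->0,2->1,2->3] -> levels [6 7 6 5]
Step 3: flows [1->0,0->3,1->2,2->3] -> levels [6 5 6 7]
Step 4: flows [0->1,3->0,2->1,3->2] -> levels [6 7 6 5]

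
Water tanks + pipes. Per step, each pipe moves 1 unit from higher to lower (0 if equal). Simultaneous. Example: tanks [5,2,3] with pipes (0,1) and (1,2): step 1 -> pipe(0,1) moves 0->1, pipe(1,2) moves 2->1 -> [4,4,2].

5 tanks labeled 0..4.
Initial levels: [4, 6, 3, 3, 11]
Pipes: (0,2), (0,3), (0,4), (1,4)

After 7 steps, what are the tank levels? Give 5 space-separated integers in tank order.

Step 1: flows [0->2,0->3,4->0,4->1] -> levels [3 7 4 4 9]
Step 2: flows [2->0,3->0,4->0,4->1] -> levels [6 8 3 3 7]
Step 3: flows [0->2,0->3,4->0,1->4] -> levels [5 7 4 4 7]
Step 4: flows [0->2,0->3,4->0,1=4] -> levels [4 7 5 5 6]
Step 5: flows [2->0,3->0,4->0,1->4] -> levels [7 6 4 4 6]
Step 6: flows [0->2,0->3,0->4,1=4] -> levels [4 6 5 5 7]
Step 7: flows [2->0,3->0,4->0,4->1] -> levels [7 7 4 4 5]

Answer: 7 7 4 4 5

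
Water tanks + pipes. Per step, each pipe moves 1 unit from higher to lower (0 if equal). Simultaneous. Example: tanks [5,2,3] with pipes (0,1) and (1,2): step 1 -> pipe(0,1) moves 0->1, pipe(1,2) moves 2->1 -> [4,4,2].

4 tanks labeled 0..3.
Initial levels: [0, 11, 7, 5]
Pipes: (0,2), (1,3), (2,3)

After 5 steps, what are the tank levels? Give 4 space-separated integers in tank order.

Step 1: flows [2->0,1->3,2->3] -> levels [1 10 5 7]
Step 2: flows [2->0,1->3,3->2] -> levels [2 9 5 7]
Step 3: flows [2->0,1->3,3->2] -> levels [3 8 5 7]
Step 4: flows [2->0,1->3,3->2] -> levels [4 7 5 7]
Step 5: flows [2->0,1=3,3->2] -> levels [5 7 5 6]

Answer: 5 7 5 6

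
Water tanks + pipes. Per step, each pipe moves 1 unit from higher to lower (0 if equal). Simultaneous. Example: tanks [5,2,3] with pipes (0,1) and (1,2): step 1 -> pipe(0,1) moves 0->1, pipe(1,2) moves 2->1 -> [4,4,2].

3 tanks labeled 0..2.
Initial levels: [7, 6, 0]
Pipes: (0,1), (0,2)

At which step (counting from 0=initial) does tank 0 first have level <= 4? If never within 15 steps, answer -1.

Answer: 4

Derivation:
Step 1: flows [0->1,0->2] -> levels [5 7 1]
Step 2: flows [1->0,0->2] -> levels [5 6 2]
Step 3: flows [1->0,0->2] -> levels [5 5 3]
Step 4: flows [0=1,0->2] -> levels [4 5 4]
Tank 0 first reaches <=4 at step 4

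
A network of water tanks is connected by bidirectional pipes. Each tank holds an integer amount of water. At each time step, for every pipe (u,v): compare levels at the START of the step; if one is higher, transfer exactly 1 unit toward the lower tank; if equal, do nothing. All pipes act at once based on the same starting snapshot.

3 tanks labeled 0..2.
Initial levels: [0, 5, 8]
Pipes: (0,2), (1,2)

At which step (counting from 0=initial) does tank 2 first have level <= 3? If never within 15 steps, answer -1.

Answer: 6

Derivation:
Step 1: flows [2->0,2->1] -> levels [1 6 6]
Step 2: flows [2->0,1=2] -> levels [2 6 5]
Step 3: flows [2->0,1->2] -> levels [3 5 5]
Step 4: flows [2->0,1=2] -> levels [4 5 4]
Step 5: flows [0=2,1->2] -> levels [4 4 5]
Step 6: flows [2->0,2->1] -> levels [5 5 3]
Tank 2 first reaches <=3 at step 6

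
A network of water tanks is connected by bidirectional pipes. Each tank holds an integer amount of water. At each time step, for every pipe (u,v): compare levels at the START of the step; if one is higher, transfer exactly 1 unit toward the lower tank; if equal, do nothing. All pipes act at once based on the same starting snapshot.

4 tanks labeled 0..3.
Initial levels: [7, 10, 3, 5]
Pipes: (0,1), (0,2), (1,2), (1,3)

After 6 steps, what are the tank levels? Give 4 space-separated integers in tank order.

Step 1: flows [1->0,0->2,1->2,1->3] -> levels [7 7 5 6]
Step 2: flows [0=1,0->2,1->2,1->3] -> levels [6 5 7 7]
Step 3: flows [0->1,2->0,2->1,3->1] -> levels [6 8 5 6]
Step 4: flows [1->0,0->2,1->2,1->3] -> levels [6 5 7 7]
  -> period-2 cycle: step 4 state = step 2 state
  -> state at step 6: (6-2) mod 2 = 0, same as step 2 -> [6 5 7 7]

Answer: 6 5 7 7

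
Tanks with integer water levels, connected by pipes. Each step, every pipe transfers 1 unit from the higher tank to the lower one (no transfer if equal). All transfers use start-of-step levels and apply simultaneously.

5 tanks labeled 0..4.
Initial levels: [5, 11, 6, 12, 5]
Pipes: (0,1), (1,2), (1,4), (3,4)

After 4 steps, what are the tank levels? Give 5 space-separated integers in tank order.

Step 1: flows [1->0,1->2,1->4,3->4] -> levels [6 8 7 11 7]
Step 2: flows [1->0,1->2,1->4,3->4] -> levels [7 5 8 10 9]
Step 3: flows [0->1,2->1,4->1,3->4] -> levels [6 8 7 9 9]
Step 4: flows [1->0,1->2,4->1,3=4] -> levels [7 7 8 9 8]

Answer: 7 7 8 9 8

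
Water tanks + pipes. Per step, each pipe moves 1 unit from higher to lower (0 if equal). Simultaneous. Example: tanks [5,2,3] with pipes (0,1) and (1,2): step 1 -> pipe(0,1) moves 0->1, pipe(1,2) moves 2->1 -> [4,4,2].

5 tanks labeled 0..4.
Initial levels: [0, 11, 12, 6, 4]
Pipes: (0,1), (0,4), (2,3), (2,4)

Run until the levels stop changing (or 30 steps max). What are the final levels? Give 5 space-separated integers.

Step 1: flows [1->0,4->0,2->3,2->4] -> levels [2 10 10 7 4]
Step 2: flows [1->0,4->0,2->3,2->4] -> levels [4 9 8 8 4]
Step 3: flows [1->0,0=4,2=3,2->4] -> levels [5 8 7 8 5]
Step 4: flows [1->0,0=4,3->2,2->4] -> levels [6 7 7 7 6]
Step 5: flows [1->0,0=4,2=3,2->4] -> levels [7 6 6 7 7]
Step 6: flows [0->1,0=4,3->2,4->2] -> levels [6 7 8 6 6]
Step 7: flows [1->0,0=4,2->3,2->4] -> levels [7 6 6 7 7]
  -> period-2 cycle: step 7 state = step 5 state; never stabilizes
  -> state at step 30: (30-5) mod 2 = 1, same as step 6 -> [6 7 8 6 6]

Answer: 6 7 8 6 6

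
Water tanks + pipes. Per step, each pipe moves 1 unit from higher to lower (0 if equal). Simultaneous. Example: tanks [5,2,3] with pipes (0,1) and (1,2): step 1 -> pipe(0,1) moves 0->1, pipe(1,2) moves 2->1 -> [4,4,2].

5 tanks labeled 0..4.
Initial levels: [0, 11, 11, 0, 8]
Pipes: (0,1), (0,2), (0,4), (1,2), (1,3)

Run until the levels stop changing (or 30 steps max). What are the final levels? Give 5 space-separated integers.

Step 1: flows [1->0,2->0,4->0,1=2,1->3] -> levels [3 9 10 1 7]
Step 2: flows [1->0,2->0,4->0,2->1,1->3] -> levels [6 8 8 2 6]
Step 3: flows [1->0,2->0,0=4,1=2,1->3] -> levels [8 6 7 3 6]
Step 4: flows [0->1,0->2,0->4,2->1,1->3] -> levels [5 7 7 4 7]
Step 5: flows [1->0,2->0,4->0,1=2,1->3] -> levels [8 5 6 5 6]
Step 6: flows [0->1,0->2,0->4,2->1,1=3] -> levels [5 7 6 5 7]
Step 7: flows [1->0,2->0,4->0,1->2,1->3] -> levels [8 4 6 6 6]
Step 8: flows [0->1,0->2,0->4,2->1,3->1] -> levels [5 7 6 5 7]
  -> period-2 cycle: step 8 state = step 6 state; never stabilizes
  -> state at step 30: (30-6) mod 2 = 0, same as step 6 -> [5 7 6 5 7]

Answer: 5 7 6 5 7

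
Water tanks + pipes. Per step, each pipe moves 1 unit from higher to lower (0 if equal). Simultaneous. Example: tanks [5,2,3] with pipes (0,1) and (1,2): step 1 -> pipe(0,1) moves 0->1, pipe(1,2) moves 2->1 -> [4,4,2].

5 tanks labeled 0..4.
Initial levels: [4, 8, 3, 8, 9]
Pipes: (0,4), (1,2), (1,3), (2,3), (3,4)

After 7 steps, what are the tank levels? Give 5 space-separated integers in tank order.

Step 1: flows [4->0,1->2,1=3,3->2,4->3] -> levels [5 7 5 8 7]
Step 2: flows [4->0,1->2,3->1,3->2,3->4] -> levels [6 7 7 5 7]
Step 3: flows [4->0,1=2,1->3,2->3,4->3] -> levels [7 6 6 8 5]
Step 4: flows [0->4,1=2,3->1,3->2,3->4] -> levels [6 7 7 5 7]
  -> period-2 cycle: step 4 state = step 2 state
  -> state at step 7: (7-2) mod 2 = 1, same as step 3 -> [7 6 6 8 5]

Answer: 7 6 6 8 5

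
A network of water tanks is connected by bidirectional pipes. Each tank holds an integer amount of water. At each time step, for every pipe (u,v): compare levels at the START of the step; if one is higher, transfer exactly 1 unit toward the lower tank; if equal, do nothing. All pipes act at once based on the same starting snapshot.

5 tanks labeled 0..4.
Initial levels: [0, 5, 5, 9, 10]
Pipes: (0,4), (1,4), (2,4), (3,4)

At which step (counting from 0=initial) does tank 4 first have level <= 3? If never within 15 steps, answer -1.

Step 1: flows [4->0,4->1,4->2,4->3] -> levels [1 6 6 10 6]
Step 2: flows [4->0,1=4,2=4,3->4] -> levels [2 6 6 9 6]
Step 3: flows [4->0,1=4,2=4,3->4] -> levels [3 6 6 8 6]
Step 4: flows [4->0,1=4,2=4,3->4] -> levels [4 6 6 7 6]
Step 5: flows [4->0,1=4,2=4,3->4] -> levels [5 6 6 6 6]
Step 6: flows [4->0,1=4,2=4,3=4] -> levels [6 6 6 6 5]
Step 7: flows [0->4,1->4,2->4,3->4] -> levels [5 5 5 5 9]
Step 8: flows [4->0,4->1,4->2,4->3] -> levels [6 6 6 6 5]
  -> period-2 cycle (repeats step 6); tank 4 never drops to <=3
Tank 4 never reaches <=3 within 15 steps

Answer: -1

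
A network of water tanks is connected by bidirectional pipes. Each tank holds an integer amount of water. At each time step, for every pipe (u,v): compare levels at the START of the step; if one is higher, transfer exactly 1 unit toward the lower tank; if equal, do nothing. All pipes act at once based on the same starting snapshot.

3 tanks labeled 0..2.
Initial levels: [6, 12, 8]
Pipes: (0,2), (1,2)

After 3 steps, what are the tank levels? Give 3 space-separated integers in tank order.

Step 1: flows [2->0,1->2] -> levels [7 11 8]
Step 2: flows [2->0,1->2] -> levels [8 10 8]
Step 3: flows [0=2,1->2] -> levels [8 9 9]

Answer: 8 9 9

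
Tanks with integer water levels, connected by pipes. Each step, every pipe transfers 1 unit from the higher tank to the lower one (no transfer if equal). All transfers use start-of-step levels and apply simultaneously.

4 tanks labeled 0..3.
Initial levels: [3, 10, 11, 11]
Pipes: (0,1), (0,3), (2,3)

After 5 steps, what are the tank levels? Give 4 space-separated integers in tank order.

Step 1: flows [1->0,3->0,2=3] -> levels [5 9 11 10]
Step 2: flows [1->0,3->0,2->3] -> levels [7 8 10 10]
Step 3: flows [1->0,3->0,2=3] -> levels [9 7 10 9]
Step 4: flows [0->1,0=3,2->3] -> levels [8 8 9 10]
Step 5: flows [0=1,3->0,3->2] -> levels [9 8 10 8]

Answer: 9 8 10 8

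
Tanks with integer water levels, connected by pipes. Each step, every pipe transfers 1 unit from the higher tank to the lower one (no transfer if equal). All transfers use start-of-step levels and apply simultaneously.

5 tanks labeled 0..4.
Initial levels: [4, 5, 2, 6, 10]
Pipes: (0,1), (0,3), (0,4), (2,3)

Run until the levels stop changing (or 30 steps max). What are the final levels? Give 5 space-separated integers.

Answer: 7 5 5 4 6

Derivation:
Step 1: flows [1->0,3->0,4->0,3->2] -> levels [7 4 3 4 9]
Step 2: flows [0->1,0->3,4->0,3->2] -> levels [6 5 4 4 8]
Step 3: flows [0->1,0->3,4->0,2=3] -> levels [5 6 4 5 7]
Step 4: flows [1->0,0=3,4->0,3->2] -> levels [7 5 5 4 6]
Step 5: flows [0->1,0->3,0->4,2->3] -> levels [4 6 4 6 7]
Step 6: flows [1->0,3->0,4->0,3->2] -> levels [7 5 5 4 6]
  -> period-2 cycle: step 6 state = step 4 state; never stabilizes
  -> state at step 30: (30-4) mod 2 = 0, same as step 4 -> [7 5 5 4 6]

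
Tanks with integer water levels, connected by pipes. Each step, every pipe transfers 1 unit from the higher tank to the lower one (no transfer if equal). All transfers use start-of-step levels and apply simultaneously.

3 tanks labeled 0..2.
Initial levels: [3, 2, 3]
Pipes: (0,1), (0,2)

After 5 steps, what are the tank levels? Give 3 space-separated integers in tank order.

Answer: 2 3 3

Derivation:
Step 1: flows [0->1,0=2] -> levels [2 3 3]
Step 2: flows [1->0,2->0] -> levels [4 2 2]
Step 3: flows [0->1,0->2] -> levels [2 3 3]
  -> period-2 cycle: step 3 state = step 1 state
  -> state at step 5: (5-1) mod 2 = 0, same as step 1 -> [2 3 3]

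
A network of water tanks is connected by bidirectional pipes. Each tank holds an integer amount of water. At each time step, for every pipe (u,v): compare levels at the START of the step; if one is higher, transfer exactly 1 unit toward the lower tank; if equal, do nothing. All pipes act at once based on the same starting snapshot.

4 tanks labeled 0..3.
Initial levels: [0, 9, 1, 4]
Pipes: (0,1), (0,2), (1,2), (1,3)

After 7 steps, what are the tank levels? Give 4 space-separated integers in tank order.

Step 1: flows [1->0,2->0,1->2,1->3] -> levels [2 6 1 5]
Step 2: flows [1->0,0->2,1->2,1->3] -> levels [2 3 3 6]
Step 3: flows [1->0,2->0,1=2,3->1] -> levels [4 3 2 5]
Step 4: flows [0->1,0->2,1->2,3->1] -> levels [2 4 4 4]
Step 5: flows [1->0,2->0,1=2,1=3] -> levels [4 3 3 4]
Step 6: flows [0->1,0->2,1=2,3->1] -> levels [2 5 4 3]
Step 7: flows [1->0,2->0,1->2,1->3] -> levels [4 2 4 4]

Answer: 4 2 4 4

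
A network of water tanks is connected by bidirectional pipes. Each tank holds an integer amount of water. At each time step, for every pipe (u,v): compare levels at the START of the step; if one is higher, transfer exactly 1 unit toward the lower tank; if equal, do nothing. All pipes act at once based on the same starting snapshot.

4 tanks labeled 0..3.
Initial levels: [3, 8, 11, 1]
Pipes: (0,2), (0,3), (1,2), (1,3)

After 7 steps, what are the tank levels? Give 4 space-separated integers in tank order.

Answer: 5 5 7 6

Derivation:
Step 1: flows [2->0,0->3,2->1,1->3] -> levels [3 8 9 3]
Step 2: flows [2->0,0=3,2->1,1->3] -> levels [4 8 7 4]
Step 3: flows [2->0,0=3,1->2,1->3] -> levels [5 6 7 5]
Step 4: flows [2->0,0=3,2->1,1->3] -> levels [6 6 5 6]
Step 5: flows [0->2,0=3,1->2,1=3] -> levels [5 5 7 6]
Step 6: flows [2->0,3->0,2->1,3->1] -> levels [7 7 5 4]
Step 7: flows [0->2,0->3,1->2,1->3] -> levels [5 5 7 6]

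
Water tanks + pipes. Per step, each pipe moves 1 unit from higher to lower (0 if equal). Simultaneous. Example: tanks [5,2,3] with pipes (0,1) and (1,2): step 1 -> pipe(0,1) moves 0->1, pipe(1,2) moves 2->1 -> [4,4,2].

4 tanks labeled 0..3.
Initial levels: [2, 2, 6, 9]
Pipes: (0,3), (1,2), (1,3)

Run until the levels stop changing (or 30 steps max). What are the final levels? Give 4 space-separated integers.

Answer: 5 6 4 4

Derivation:
Step 1: flows [3->0,2->1,3->1] -> levels [3 4 5 7]
Step 2: flows [3->0,2->1,3->1] -> levels [4 6 4 5]
Step 3: flows [3->0,1->2,1->3] -> levels [5 4 5 5]
Step 4: flows [0=3,2->1,3->1] -> levels [5 6 4 4]
Step 5: flows [0->3,1->2,1->3] -> levels [4 4 5 6]
Step 6: flows [3->0,2->1,3->1] -> levels [5 6 4 4]
  -> period-2 cycle: step 6 state = step 4 state; never stabilizes
  -> state at step 30: (30-4) mod 2 = 0, same as step 4 -> [5 6 4 4]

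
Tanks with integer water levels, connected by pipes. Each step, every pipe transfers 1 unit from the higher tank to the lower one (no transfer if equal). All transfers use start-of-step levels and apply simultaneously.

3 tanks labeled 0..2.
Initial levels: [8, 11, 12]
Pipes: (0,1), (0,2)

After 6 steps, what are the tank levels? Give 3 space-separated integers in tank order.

Step 1: flows [1->0,2->0] -> levels [10 10 11]
Step 2: flows [0=1,2->0] -> levels [11 10 10]
Step 3: flows [0->1,0->2] -> levels [9 11 11]
Step 4: flows [1->0,2->0] -> levels [11 10 10]
  -> period-2 cycle: step 4 state = step 2 state
  -> state at step 6: (6-2) mod 2 = 0, same as step 2 -> [11 10 10]

Answer: 11 10 10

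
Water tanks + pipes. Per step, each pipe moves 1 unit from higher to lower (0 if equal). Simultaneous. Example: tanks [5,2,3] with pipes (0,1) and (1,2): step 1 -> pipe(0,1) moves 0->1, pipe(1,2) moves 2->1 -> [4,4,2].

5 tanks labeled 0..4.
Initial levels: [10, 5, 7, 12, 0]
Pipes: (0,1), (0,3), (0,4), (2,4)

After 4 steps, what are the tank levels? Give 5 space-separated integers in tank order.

Answer: 8 7 5 8 6

Derivation:
Step 1: flows [0->1,3->0,0->4,2->4] -> levels [9 6 6 11 2]
Step 2: flows [0->1,3->0,0->4,2->4] -> levels [8 7 5 10 4]
Step 3: flows [0->1,3->0,0->4,2->4] -> levels [7 8 4 9 6]
Step 4: flows [1->0,3->0,0->4,4->2] -> levels [8 7 5 8 6]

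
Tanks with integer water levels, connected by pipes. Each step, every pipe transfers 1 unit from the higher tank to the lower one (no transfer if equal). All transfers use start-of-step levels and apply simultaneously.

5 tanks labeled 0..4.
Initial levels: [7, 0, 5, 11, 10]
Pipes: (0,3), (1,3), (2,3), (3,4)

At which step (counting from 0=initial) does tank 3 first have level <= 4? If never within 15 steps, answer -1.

Answer: -1

Derivation:
Step 1: flows [3->0,3->1,3->2,3->4] -> levels [8 1 6 7 11]
Step 2: flows [0->3,3->1,3->2,4->3] -> levels [7 2 7 7 10]
Step 3: flows [0=3,3->1,2=3,4->3] -> levels [7 3 7 7 9]
Step 4: flows [0=3,3->1,2=3,4->3] -> levels [7 4 7 7 8]
Step 5: flows [0=3,3->1,2=3,4->3] -> levels [7 5 7 7 7]
Step 6: flows [0=3,3->1,2=3,3=4] -> levels [7 6 7 6 7]
Step 7: flows [0->3,1=3,2->3,4->3] -> levels [6 6 6 9 6]
Step 8: flows [3->0,3->1,3->2,3->4] -> levels [7 7 7 5 7]
Step 9: flows [0->3,1->3,2->3,4->3] -> levels [6 6 6 9 6]
  -> period-2 cycle (repeats step 7); tank 3 never drops to <=4
Tank 3 never reaches <=4 within 15 steps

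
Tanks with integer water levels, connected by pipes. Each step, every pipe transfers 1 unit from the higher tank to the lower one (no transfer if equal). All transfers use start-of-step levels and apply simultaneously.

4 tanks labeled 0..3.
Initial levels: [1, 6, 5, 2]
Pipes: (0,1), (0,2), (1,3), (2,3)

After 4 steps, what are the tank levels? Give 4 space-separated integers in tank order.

Step 1: flows [1->0,2->0,1->3,2->3] -> levels [3 4 3 4]
Step 2: flows [1->0,0=2,1=3,3->2] -> levels [4 3 4 3]
Step 3: flows [0->1,0=2,1=3,2->3] -> levels [3 4 3 4]
  -> period-2 cycle: step 3 state = step 1 state
  -> state at step 4: (4-1) mod 2 = 1, same as step 2 -> [4 3 4 3]

Answer: 4 3 4 3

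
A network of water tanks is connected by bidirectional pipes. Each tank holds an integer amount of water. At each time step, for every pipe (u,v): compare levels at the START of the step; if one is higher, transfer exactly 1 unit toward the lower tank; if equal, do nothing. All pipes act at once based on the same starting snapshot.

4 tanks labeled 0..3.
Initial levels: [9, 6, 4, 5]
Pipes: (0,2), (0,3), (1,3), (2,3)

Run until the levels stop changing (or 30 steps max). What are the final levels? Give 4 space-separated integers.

Answer: 5 6 7 6

Derivation:
Step 1: flows [0->2,0->3,1->3,3->2] -> levels [7 5 6 6]
Step 2: flows [0->2,0->3,3->1,2=3] -> levels [5 6 7 6]
Step 3: flows [2->0,3->0,1=3,2->3] -> levels [7 6 5 6]
Step 4: flows [0->2,0->3,1=3,3->2] -> levels [5 6 7 6]
  -> period-2 cycle: step 4 state = step 2 state; never stabilizes
  -> state at step 30: (30-2) mod 2 = 0, same as step 2 -> [5 6 7 6]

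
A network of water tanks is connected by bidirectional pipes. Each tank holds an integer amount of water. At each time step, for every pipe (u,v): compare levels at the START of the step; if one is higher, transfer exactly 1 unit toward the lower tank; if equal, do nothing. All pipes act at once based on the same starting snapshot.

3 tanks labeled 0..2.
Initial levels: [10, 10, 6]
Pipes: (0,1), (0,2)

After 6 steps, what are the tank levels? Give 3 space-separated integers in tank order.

Step 1: flows [0=1,0->2] -> levels [9 10 7]
Step 2: flows [1->0,0->2] -> levels [9 9 8]
Step 3: flows [0=1,0->2] -> levels [8 9 9]
Step 4: flows [1->0,2->0] -> levels [10 8 8]
Step 5: flows [0->1,0->2] -> levels [8 9 9]
  -> period-2 cycle: step 5 state = step 3 state
  -> state at step 6: (6-3) mod 2 = 1, same as step 4 -> [10 8 8]

Answer: 10 8 8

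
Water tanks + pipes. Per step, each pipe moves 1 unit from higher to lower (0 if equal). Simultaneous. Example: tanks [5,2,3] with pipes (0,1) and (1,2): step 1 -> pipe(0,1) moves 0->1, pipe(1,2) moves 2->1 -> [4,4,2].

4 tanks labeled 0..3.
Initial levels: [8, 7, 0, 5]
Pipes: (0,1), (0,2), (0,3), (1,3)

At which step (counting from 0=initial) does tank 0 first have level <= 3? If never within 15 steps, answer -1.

Step 1: flows [0->1,0->2,0->3,1->3] -> levels [5 7 1 7]
Step 2: flows [1->0,0->2,3->0,1=3] -> levels [6 6 2 6]
Step 3: flows [0=1,0->2,0=3,1=3] -> levels [5 6 3 6]
Step 4: flows [1->0,0->2,3->0,1=3] -> levels [6 5 4 5]
Step 5: flows [0->1,0->2,0->3,1=3] -> levels [3 6 5 6]
Tank 0 first reaches <=3 at step 5

Answer: 5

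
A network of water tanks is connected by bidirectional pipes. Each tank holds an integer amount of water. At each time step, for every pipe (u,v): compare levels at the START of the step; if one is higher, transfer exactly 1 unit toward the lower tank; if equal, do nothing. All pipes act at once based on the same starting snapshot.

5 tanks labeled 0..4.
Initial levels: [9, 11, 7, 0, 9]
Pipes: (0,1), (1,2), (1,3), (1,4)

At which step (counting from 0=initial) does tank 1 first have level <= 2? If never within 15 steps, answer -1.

Answer: -1

Derivation:
Step 1: flows [1->0,1->2,1->3,1->4] -> levels [10 7 8 1 10]
Step 2: flows [0->1,2->1,1->3,4->1] -> levels [9 9 7 2 9]
Step 3: flows [0=1,1->2,1->3,1=4] -> levels [9 7 8 3 9]
Step 4: flows [0->1,2->1,1->3,4->1] -> levels [8 9 7 4 8]
Step 5: flows [1->0,1->2,1->3,1->4] -> levels [9 5 8 5 9]
Step 6: flows [0->1,2->1,1=3,4->1] -> levels [8 8 7 5 8]
Step 7: flows [0=1,1->2,1->3,1=4] -> levels [8 6 8 6 8]
Step 8: flows [0->1,2->1,1=3,4->1] -> levels [7 9 7 6 7]
Step 9: flows [1->0,1->2,1->3,1->4] -> levels [8 5 8 7 8]
Step 10: flows [0->1,2->1,3->1,4->1] -> levels [7 9 7 6 7]
  -> period-2 cycle (repeats step 8); tank 1 never drops to <=2
Tank 1 never reaches <=2 within 15 steps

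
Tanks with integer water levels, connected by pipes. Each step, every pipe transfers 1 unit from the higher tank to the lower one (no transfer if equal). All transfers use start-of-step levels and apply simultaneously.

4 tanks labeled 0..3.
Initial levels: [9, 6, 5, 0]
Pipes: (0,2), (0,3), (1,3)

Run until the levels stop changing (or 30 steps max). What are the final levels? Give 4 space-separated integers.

Step 1: flows [0->2,0->3,1->3] -> levels [7 5 6 2]
Step 2: flows [0->2,0->3,1->3] -> levels [5 4 7 4]
Step 3: flows [2->0,0->3,1=3] -> levels [5 4 6 5]
Step 4: flows [2->0,0=3,3->1] -> levels [6 5 5 4]
Step 5: flows [0->2,0->3,1->3] -> levels [4 4 6 6]
Step 6: flows [2->0,3->0,3->1] -> levels [6 5 5 4]
  -> period-2 cycle: step 6 state = step 4 state; never stabilizes
  -> state at step 30: (30-4) mod 2 = 0, same as step 4 -> [6 5 5 4]

Answer: 6 5 5 4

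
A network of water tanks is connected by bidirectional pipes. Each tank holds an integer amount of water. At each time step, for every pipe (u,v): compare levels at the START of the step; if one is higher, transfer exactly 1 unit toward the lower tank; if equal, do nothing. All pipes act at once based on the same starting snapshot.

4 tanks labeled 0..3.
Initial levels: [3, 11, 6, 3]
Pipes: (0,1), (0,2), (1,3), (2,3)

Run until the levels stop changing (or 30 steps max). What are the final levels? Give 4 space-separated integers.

Step 1: flows [1->0,2->0,1->3,2->3] -> levels [5 9 4 5]
Step 2: flows [1->0,0->2,1->3,3->2] -> levels [5 7 6 5]
Step 3: flows [1->0,2->0,1->3,2->3] -> levels [7 5 4 7]
Step 4: flows [0->1,0->2,3->1,3->2] -> levels [5 7 6 5]
  -> period-2 cycle: step 4 state = step 2 state; never stabilizes
  -> state at step 30: (30-2) mod 2 = 0, same as step 2 -> [5 7 6 5]

Answer: 5 7 6 5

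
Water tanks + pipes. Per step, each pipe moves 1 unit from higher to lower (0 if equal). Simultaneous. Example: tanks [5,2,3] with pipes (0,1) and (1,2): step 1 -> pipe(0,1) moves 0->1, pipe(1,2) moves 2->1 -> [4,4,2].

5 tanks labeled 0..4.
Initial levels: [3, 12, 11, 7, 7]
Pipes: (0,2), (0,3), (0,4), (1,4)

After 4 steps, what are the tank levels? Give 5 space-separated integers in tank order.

Answer: 9 9 7 7 8

Derivation:
Step 1: flows [2->0,3->0,4->0,1->4] -> levels [6 11 10 6 7]
Step 2: flows [2->0,0=3,4->0,1->4] -> levels [8 10 9 6 7]
Step 3: flows [2->0,0->3,0->4,1->4] -> levels [7 9 8 7 9]
Step 4: flows [2->0,0=3,4->0,1=4] -> levels [9 9 7 7 8]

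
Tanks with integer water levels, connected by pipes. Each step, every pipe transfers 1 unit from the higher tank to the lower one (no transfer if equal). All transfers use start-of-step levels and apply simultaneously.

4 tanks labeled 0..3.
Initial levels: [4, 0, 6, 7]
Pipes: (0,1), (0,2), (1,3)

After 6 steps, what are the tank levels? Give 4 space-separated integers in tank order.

Step 1: flows [0->1,2->0,3->1] -> levels [4 2 5 6]
Step 2: flows [0->1,2->0,3->1] -> levels [4 4 4 5]
Step 3: flows [0=1,0=2,3->1] -> levels [4 5 4 4]
Step 4: flows [1->0,0=2,1->3] -> levels [5 3 4 5]
Step 5: flows [0->1,0->2,3->1] -> levels [3 5 5 4]
Step 6: flows [1->0,2->0,1->3] -> levels [5 3 4 5]

Answer: 5 3 4 5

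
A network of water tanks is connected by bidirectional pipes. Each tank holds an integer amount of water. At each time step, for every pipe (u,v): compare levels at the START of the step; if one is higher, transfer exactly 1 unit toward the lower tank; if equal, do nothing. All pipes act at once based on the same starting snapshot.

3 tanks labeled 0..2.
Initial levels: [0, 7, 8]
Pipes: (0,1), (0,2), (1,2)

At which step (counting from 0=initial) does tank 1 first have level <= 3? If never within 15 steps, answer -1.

Step 1: flows [1->0,2->0,2->1] -> levels [2 7 6]
Step 2: flows [1->0,2->0,1->2] -> levels [4 5 6]
Step 3: flows [1->0,2->0,2->1] -> levels [6 5 4]
Step 4: flows [0->1,0->2,1->2] -> levels [4 5 6]
  -> period-2 cycle (repeats step 2); tank 1 never drops to <=3
Tank 1 never reaches <=3 within 15 steps

Answer: -1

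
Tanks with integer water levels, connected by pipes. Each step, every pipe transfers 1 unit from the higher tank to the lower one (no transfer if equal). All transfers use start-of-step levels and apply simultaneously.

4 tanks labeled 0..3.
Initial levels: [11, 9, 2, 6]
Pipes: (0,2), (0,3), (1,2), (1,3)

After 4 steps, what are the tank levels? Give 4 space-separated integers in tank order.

Answer: 7 7 6 8

Derivation:
Step 1: flows [0->2,0->3,1->2,1->3] -> levels [9 7 4 8]
Step 2: flows [0->2,0->3,1->2,3->1] -> levels [7 7 6 8]
Step 3: flows [0->2,3->0,1->2,3->1] -> levels [7 7 8 6]
Step 4: flows [2->0,0->3,2->1,1->3] -> levels [7 7 6 8]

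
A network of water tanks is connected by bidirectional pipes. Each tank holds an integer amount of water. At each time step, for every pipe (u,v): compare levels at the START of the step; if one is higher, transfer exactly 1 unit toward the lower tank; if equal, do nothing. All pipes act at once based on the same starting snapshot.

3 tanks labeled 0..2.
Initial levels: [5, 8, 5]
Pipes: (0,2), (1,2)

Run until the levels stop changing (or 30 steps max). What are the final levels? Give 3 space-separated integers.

Answer: 6 6 6

Derivation:
Step 1: flows [0=2,1->2] -> levels [5 7 6]
Step 2: flows [2->0,1->2] -> levels [6 6 6]
Step 3: flows [0=2,1=2] -> levels [6 6 6]
  -> stable (no change)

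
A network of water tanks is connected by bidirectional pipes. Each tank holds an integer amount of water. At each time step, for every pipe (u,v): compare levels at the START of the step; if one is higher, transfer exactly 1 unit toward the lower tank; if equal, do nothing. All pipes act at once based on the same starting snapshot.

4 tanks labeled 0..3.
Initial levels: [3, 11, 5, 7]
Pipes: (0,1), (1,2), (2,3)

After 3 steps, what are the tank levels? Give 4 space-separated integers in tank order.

Answer: 6 6 7 7

Derivation:
Step 1: flows [1->0,1->2,3->2] -> levels [4 9 7 6]
Step 2: flows [1->0,1->2,2->3] -> levels [5 7 7 7]
Step 3: flows [1->0,1=2,2=3] -> levels [6 6 7 7]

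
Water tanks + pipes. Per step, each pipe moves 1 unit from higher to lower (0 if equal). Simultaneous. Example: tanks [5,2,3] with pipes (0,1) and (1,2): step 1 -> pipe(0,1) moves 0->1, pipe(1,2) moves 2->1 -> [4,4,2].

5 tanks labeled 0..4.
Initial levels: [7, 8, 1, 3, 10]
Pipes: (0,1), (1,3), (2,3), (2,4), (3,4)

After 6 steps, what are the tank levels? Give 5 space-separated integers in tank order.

Answer: 6 7 6 4 6

Derivation:
Step 1: flows [1->0,1->3,3->2,4->2,4->3] -> levels [8 6 3 4 8]
Step 2: flows [0->1,1->3,3->2,4->2,4->3] -> levels [7 6 5 5 6]
Step 3: flows [0->1,1->3,2=3,4->2,4->3] -> levels [6 6 6 7 4]
Step 4: flows [0=1,3->1,3->2,2->4,3->4] -> levels [6 7 6 4 6]
Step 5: flows [1->0,1->3,2->3,2=4,4->3] -> levels [7 5 5 7 5]
Step 6: flows [0->1,3->1,3->2,2=4,3->4] -> levels [6 7 6 4 6]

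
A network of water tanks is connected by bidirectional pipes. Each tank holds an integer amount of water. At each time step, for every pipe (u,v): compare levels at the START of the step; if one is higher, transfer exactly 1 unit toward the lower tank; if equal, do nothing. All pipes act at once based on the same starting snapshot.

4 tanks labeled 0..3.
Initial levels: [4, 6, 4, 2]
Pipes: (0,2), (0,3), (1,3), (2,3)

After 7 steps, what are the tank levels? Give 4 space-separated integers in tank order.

Step 1: flows [0=2,0->3,1->3,2->3] -> levels [3 5 3 5]
Step 2: flows [0=2,3->0,1=3,3->2] -> levels [4 5 4 3]
Step 3: flows [0=2,0->3,1->3,2->3] -> levels [3 4 3 6]
Step 4: flows [0=2,3->0,3->1,3->2] -> levels [4 5 4 3]
  -> period-2 cycle: step 4 state = step 2 state
  -> state at step 7: (7-2) mod 2 = 1, same as step 3 -> [3 4 3 6]

Answer: 3 4 3 6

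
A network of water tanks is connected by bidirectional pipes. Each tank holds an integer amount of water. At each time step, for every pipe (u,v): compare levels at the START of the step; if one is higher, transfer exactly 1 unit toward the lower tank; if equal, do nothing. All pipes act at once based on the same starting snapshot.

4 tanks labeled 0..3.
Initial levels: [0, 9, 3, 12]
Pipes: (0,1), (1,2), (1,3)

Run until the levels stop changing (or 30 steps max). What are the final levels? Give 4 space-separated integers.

Answer: 6 6 6 6

Derivation:
Step 1: flows [1->0,1->2,3->1] -> levels [1 8 4 11]
Step 2: flows [1->0,1->2,3->1] -> levels [2 7 5 10]
Step 3: flows [1->0,1->2,3->1] -> levels [3 6 6 9]
Step 4: flows [1->0,1=2,3->1] -> levels [4 6 6 8]
Step 5: flows [1->0,1=2,3->1] -> levels [5 6 6 7]
Step 6: flows [1->0,1=2,3->1] -> levels [6 6 6 6]
Step 7: flows [0=1,1=2,1=3] -> levels [6 6 6 6]
  -> stable (no change)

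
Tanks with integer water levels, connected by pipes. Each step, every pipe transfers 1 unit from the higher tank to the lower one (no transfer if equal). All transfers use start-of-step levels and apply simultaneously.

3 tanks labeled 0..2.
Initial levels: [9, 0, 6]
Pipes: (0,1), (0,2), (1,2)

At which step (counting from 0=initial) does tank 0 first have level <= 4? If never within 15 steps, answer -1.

Step 1: flows [0->1,0->2,2->1] -> levels [7 2 6]
Step 2: flows [0->1,0->2,2->1] -> levels [5 4 6]
Step 3: flows [0->1,2->0,2->1] -> levels [5 6 4]
Step 4: flows [1->0,0->2,1->2] -> levels [5 4 6]
  -> period-2 cycle (repeats step 2); tank 0 never drops to <=4
Tank 0 never reaches <=4 within 15 steps

Answer: -1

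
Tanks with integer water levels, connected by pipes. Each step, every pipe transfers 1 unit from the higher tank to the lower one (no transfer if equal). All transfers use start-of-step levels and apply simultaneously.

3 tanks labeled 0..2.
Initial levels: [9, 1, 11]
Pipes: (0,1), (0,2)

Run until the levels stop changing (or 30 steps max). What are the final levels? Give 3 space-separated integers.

Answer: 7 7 7

Derivation:
Step 1: flows [0->1,2->0] -> levels [9 2 10]
Step 2: flows [0->1,2->0] -> levels [9 3 9]
Step 3: flows [0->1,0=2] -> levels [8 4 9]
Step 4: flows [0->1,2->0] -> levels [8 5 8]
Step 5: flows [0->1,0=2] -> levels [7 6 8]
Step 6: flows [0->1,2->0] -> levels [7 7 7]
Step 7: flows [0=1,0=2] -> levels [7 7 7]
  -> stable (no change)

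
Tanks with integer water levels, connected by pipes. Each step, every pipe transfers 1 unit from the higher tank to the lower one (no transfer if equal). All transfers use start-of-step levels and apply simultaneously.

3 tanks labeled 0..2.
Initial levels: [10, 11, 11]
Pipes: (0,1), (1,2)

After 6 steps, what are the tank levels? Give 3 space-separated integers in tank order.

Step 1: flows [1->0,1=2] -> levels [11 10 11]
Step 2: flows [0->1,2->1] -> levels [10 12 10]
Step 3: flows [1->0,1->2] -> levels [11 10 11]
  -> period-2 cycle: step 3 state = step 1 state
  -> state at step 6: (6-1) mod 2 = 1, same as step 2 -> [10 12 10]

Answer: 10 12 10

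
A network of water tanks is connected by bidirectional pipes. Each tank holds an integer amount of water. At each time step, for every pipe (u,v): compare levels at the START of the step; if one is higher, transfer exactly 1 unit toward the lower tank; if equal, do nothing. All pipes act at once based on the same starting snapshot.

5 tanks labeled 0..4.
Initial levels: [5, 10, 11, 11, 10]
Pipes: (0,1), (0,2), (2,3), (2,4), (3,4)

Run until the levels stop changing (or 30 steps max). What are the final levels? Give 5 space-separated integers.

Answer: 8 10 11 9 9

Derivation:
Step 1: flows [1->0,2->0,2=3,2->4,3->4] -> levels [7 9 9 10 12]
Step 2: flows [1->0,2->0,3->2,4->2,4->3] -> levels [9 8 10 10 10]
Step 3: flows [0->1,2->0,2=3,2=4,3=4] -> levels [9 9 9 10 10]
Step 4: flows [0=1,0=2,3->2,4->2,3=4] -> levels [9 9 11 9 9]
Step 5: flows [0=1,2->0,2->3,2->4,3=4] -> levels [10 9 8 10 10]
Step 6: flows [0->1,0->2,3->2,4->2,3=4] -> levels [8 10 11 9 9]
Step 7: flows [1->0,2->0,2->3,2->4,3=4] -> levels [10 9 8 10 10]
  -> period-2 cycle: step 7 state = step 5 state; never stabilizes
  -> state at step 30: (30-5) mod 2 = 1, same as step 6 -> [8 10 11 9 9]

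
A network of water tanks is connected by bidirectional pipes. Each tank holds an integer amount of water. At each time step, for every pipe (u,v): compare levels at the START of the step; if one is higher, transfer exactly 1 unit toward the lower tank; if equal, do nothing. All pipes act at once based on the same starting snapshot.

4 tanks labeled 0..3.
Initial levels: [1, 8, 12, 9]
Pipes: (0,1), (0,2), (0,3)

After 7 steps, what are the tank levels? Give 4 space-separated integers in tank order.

Answer: 6 8 8 8

Derivation:
Step 1: flows [1->0,2->0,3->0] -> levels [4 7 11 8]
Step 2: flows [1->0,2->0,3->0] -> levels [7 6 10 7]
Step 3: flows [0->1,2->0,0=3] -> levels [7 7 9 7]
Step 4: flows [0=1,2->0,0=3] -> levels [8 7 8 7]
Step 5: flows [0->1,0=2,0->3] -> levels [6 8 8 8]
Step 6: flows [1->0,2->0,3->0] -> levels [9 7 7 7]
Step 7: flows [0->1,0->2,0->3] -> levels [6 8 8 8]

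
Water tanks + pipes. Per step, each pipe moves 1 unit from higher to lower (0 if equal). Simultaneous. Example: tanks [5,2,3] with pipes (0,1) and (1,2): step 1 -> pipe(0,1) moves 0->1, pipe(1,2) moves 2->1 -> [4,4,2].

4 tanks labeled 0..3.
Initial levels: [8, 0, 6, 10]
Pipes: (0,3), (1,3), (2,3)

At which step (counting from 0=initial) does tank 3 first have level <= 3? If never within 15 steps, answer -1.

Answer: -1

Derivation:
Step 1: flows [3->0,3->1,3->2] -> levels [9 1 7 7]
Step 2: flows [0->3,3->1,2=3] -> levels [8 2 7 7]
Step 3: flows [0->3,3->1,2=3] -> levels [7 3 7 7]
Step 4: flows [0=3,3->1,2=3] -> levels [7 4 7 6]
Step 5: flows [0->3,3->1,2->3] -> levels [6 5 6 7]
Step 6: flows [3->0,3->1,3->2] -> levels [7 6 7 4]
Step 7: flows [0->3,1->3,2->3] -> levels [6 5 6 7]
  -> period-2 cycle (repeats step 5); tank 3 never drops to <=3
Tank 3 never reaches <=3 within 15 steps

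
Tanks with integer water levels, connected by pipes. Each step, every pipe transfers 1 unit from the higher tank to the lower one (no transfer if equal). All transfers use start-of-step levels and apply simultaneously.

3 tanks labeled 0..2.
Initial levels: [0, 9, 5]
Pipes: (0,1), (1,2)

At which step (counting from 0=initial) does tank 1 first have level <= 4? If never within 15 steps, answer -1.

Step 1: flows [1->0,1->2] -> levels [1 7 6]
Step 2: flows [1->0,1->2] -> levels [2 5 7]
Step 3: flows [1->0,2->1] -> levels [3 5 6]
Step 4: flows [1->0,2->1] -> levels [4 5 5]
Step 5: flows [1->0,1=2] -> levels [5 4 5]
Tank 1 first reaches <=4 at step 5

Answer: 5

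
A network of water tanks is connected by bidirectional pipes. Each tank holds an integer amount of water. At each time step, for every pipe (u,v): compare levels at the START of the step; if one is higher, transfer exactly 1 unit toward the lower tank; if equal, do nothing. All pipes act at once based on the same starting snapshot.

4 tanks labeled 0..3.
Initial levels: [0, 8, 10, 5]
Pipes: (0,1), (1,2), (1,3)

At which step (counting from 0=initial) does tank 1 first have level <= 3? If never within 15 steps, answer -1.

Step 1: flows [1->0,2->1,1->3] -> levels [1 7 9 6]
Step 2: flows [1->0,2->1,1->3] -> levels [2 6 8 7]
Step 3: flows [1->0,2->1,3->1] -> levels [3 7 7 6]
Step 4: flows [1->0,1=2,1->3] -> levels [4 5 7 7]
Step 5: flows [1->0,2->1,3->1] -> levels [5 6 6 6]
Step 6: flows [1->0,1=2,1=3] -> levels [6 5 6 6]
Step 7: flows [0->1,2->1,3->1] -> levels [5 8 5 5]
Step 8: flows [1->0,1->2,1->3] -> levels [6 5 6 6]
  -> period-2 cycle (repeats step 6); tank 1 never drops to <=3
Tank 1 never reaches <=3 within 15 steps

Answer: -1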